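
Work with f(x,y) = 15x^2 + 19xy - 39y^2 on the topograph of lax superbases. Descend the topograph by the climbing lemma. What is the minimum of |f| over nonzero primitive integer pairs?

descent: ρ → (-39,-19,15)
descent: ρ → (15,49,-5)  [lands on river]
river: ρ → (-5,51,5)
river: ρ → (5,49,-15)
river: ρ → (-15,41,17)
river: ρ → (17,27,-29)
river: ρ → (-29,31,15)
river: ρ → (15,29,-31)
river: ρ → (-31,33,13)
river: ρ → (13,45,-13)
river: ρ → (-13,33,31)
river: ρ → (31,29,-15)
river: ρ → (-15,31,29)
river: ρ → (29,27,-17)
river: ρ → (-17,41,15)
closes: descent 2, river 14
min |a| on river = 5

5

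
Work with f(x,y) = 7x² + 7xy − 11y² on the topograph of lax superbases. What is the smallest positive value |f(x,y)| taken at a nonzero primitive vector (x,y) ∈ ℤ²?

river: ρ → (-11,15,3)
river: ρ → (3,15,-11)
river: ρ → (-11,7,7)
river: ρ → (7,7,-11)
closes: descent 0, river 4
min |a| on river = 3

3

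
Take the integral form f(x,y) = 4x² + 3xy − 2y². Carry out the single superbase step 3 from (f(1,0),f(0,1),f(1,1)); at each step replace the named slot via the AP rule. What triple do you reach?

start (4,-2,5) = (f(1,0),f(0,1),f(1,1))
replace slot 3: 2·(4+(-2)) − 5 = -1 → (4,-2,-1)

4,-2,-1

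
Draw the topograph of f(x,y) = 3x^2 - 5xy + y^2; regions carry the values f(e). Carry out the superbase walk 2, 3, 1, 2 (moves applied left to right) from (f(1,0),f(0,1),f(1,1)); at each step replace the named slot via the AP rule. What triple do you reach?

start (3,1,-1) = (f(1,0),f(0,1),f(1,1))
replace slot 2: 2·(3+(-1)) − 1 = 3 → (3,3,-1)
replace slot 3: 2·(3+3) − (-1) = 13 → (3,3,13)
replace slot 1: 2·(3+13) − 3 = 29 → (29,3,13)
replace slot 2: 2·(29+13) − 3 = 81 → (29,81,13)

29,81,13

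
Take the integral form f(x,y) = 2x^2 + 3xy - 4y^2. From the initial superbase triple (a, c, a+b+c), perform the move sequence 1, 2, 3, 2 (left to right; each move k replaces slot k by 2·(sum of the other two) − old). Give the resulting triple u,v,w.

start (2,-4,1) = (f(1,0),f(0,1),f(1,1))
replace slot 1: 2·((-4)+1) − 2 = -8 → (-8,-4,1)
replace slot 2: 2·((-8)+1) − (-4) = -10 → (-8,-10,1)
replace slot 3: 2·((-8)+(-10)) − 1 = -37 → (-8,-10,-37)
replace slot 2: 2·((-8)+(-37)) − (-10) = -80 → (-8,-80,-37)

-8,-80,-37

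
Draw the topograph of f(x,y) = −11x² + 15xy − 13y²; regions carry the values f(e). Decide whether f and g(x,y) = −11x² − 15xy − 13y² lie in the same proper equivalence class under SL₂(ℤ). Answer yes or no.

D₁ = -347, D₂ = -347
f is negative-definite; reduce −f:
−f: translate: b→7 (≡-15 mod 22), so (11,-15,13)→(11,7,9)
−f: flip: (11,7,9)→(9,-7,11)
−f: reduced (well bottom): (9,-7,11) with a≤c, −a<b≤a
flip sign back: reduced form of f is (-9,7,-11)
g is negative-definite; reduce −g:
−g: translate: b→-7 (≡15 mod 22), so (11,15,13)→(11,-7,9)
−g: flip: (11,-7,9)→(9,7,11)
−g: reduced (well bottom): (9,7,11) with a≤c, −a<b≤a
flip sign back: reduced form of g is (-9,-7,-11)
reduced forms (-9, 7, -11) vs (-9, -7, -11) ⇒ inequivalent

no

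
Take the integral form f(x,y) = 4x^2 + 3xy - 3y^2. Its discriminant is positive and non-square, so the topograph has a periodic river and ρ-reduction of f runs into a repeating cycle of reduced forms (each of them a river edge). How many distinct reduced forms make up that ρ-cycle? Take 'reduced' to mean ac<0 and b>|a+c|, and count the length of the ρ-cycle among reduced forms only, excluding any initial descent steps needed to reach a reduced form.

D = 57, ⌊√D⌋ = 7
river: ρ → (-3,3,4)
river: ρ → (4,5,-2)
river: ρ → (-2,7,1)
river: ρ → (1,7,-2)
river: ρ → (-2,5,4)
river: ρ → (4,3,-3)
ρ-cycle length = 6 (tail of 0 descent steps not counted)

6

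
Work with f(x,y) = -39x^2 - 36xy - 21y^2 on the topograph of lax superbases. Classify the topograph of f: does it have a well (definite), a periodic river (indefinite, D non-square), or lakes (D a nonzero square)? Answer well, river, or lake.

D = b²−4ac = (-36)² − 4·(-39)·(-21) = -1980
D < 0 ⇒ definite ⇒ every region one sign ⇒ single well

well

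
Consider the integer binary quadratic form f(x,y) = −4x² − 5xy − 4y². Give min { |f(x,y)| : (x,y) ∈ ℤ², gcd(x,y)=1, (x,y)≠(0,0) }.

translate: b→-3 (≡5 mod 8), so (4,5,4)→(4,-3,3)
flip: (4,-3,3)→(3,3,4)
reduced (well bottom): (3,3,4) with a≤c, −a<b≤a
well minimum |f| = |-3| = 3 (negative-definite)

3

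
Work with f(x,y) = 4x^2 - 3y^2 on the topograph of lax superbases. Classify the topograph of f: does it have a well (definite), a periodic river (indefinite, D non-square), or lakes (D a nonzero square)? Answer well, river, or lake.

D = b²−4ac = 0² − 4·4·(-3) = 48
D > 0 non-square ⇒ indefinite ⇒ periodic river

river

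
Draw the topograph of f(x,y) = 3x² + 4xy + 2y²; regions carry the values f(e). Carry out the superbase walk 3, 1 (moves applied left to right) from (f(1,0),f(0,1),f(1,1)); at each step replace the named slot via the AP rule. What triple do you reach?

start (3,2,9) = (f(1,0),f(0,1),f(1,1))
replace slot 3: 2·(3+2) − 9 = 1 → (3,2,1)
replace slot 1: 2·(2+1) − 3 = 3 → (3,2,1)

3,2,1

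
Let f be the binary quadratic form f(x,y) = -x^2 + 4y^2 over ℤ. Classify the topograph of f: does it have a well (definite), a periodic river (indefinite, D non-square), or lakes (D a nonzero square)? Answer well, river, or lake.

D = b²−4ac = 0² − 4·(-1)·4 = 16
D = 4² is a perfect square ⇒ form factors over ℤ ⇒ lakes

lake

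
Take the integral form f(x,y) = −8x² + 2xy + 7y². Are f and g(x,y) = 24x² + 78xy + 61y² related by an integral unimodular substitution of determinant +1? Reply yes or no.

D₁ = 228, D₂ = 228
river cycle of f (length 6): (7, 12, -3), (-3, 12, 7), (7, 2, -8), (-8, 14, 1), (1, 14, -8), (-8, 2, 7)
river cycle of g (length 6): (7, 12, -3), (-3, 12, 7), (7, 2, -8), (-8, 14, 1), (1, 14, -8), (-8, 2, 7)
cycles coincide ⇒ equivalent

yes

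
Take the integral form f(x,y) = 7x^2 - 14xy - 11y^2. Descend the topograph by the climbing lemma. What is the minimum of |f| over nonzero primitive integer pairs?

descent: ρ → (-11,14,7)  [lands on river]
river: ρ → (7,14,-11)
river: ρ → (-11,8,10)
river: ρ → (10,12,-9)
river: ρ → (-9,6,13)
river: ρ → (13,20,-2)
river: ρ → (-2,20,13)
river: ρ → (13,6,-9)
river: ρ → (-9,12,10)
river: ρ → (10,8,-11)
closes: descent 1, river 10
min |a| on river = 2

2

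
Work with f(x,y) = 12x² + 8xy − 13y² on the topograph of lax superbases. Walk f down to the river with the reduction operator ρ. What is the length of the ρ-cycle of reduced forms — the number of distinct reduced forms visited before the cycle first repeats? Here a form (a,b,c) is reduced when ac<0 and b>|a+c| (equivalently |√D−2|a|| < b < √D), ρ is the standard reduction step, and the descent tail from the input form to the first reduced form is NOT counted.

D = 688, ⌊√D⌋ = 26
river: ρ → (-13,18,7)
river: ρ → (7,24,-4)
river: ρ → (-4,24,7)
river: ρ → (7,18,-13)
river: ρ → (-13,8,12)
river: ρ → (12,16,-9)
river: ρ → (-9,20,8)
river: ρ → (8,12,-17)
river: ρ → (-17,22,3)
river: ρ → (3,26,-1)
river: ρ → (-1,26,3)
river: ρ → (3,22,-17)
river: ρ → (-17,12,8)
river: ρ → (8,20,-9)
river: ρ → (-9,16,12)
river: ρ → (12,8,-13)
ρ-cycle length = 16 (tail of 0 descent steps not counted)

16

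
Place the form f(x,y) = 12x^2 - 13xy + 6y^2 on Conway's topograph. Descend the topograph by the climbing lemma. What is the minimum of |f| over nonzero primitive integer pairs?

translate: b→11 (≡-13 mod 24), so (12,-13,6)→(12,11,5)
flip: (12,11,5)→(5,-11,12)
translate: b→-1 (≡-11 mod 10), so (5,-11,12)→(5,-1,6)
reduced (well bottom): (5,-1,6) with a≤c, −a<b≤a
well minimum = a = 5

5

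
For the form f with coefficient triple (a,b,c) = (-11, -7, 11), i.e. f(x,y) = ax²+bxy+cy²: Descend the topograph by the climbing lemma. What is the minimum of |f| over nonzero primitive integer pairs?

descent: ρ → (11,7,-11)  [lands on river]
river: ρ → (-11,15,7)
river: ρ → (7,13,-13)
river: ρ → (-13,13,7)
river: ρ → (7,15,-11)
river: ρ → (-11,7,11)
river: ρ → (11,15,-7)
river: ρ → (-7,13,13)
river: ρ → (13,13,-7)
river: ρ → (-7,15,11)
closes: descent 1, river 10
min |a| on river = 7

7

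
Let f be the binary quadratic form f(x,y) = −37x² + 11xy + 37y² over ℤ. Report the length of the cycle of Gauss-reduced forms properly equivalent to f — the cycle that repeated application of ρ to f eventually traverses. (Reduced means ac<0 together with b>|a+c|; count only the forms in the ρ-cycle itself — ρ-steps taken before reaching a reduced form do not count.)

D = 5597, ⌊√D⌋ = 74
river: ρ → (37,63,-11)
river: ρ → (-11,69,19)
river: ρ → (19,45,-47)
river: ρ → (-47,49,17)
river: ρ → (17,53,-41)
river: ρ → (-41,29,29)
river: ρ → (29,29,-41)
river: ρ → (-41,53,17)
river: ρ → (17,49,-47)
river: ρ → (-47,45,19)
river: ρ → (19,69,-11)
river: ρ → (-11,63,37)
river: ρ → (37,11,-37)
river: ρ → (-37,63,11)
river: ρ → (11,69,-19)
river: ρ → (-19,45,47)
river: ρ → (47,49,-17)
river: ρ → (-17,53,41)
river: ρ → (41,29,-29)
river: ρ → (-29,29,41)
river: ρ → (41,53,-17)
river: ρ → (-17,49,47)
river: ρ → (47,45,-19)
river: ρ → (-19,69,11)
river: ρ → (11,63,-37)
river: ρ → (-37,11,37)
ρ-cycle length = 26 (tail of 0 descent steps not counted)

26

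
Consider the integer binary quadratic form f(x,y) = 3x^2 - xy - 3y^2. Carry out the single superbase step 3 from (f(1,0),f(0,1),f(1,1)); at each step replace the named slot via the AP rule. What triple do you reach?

start (3,-3,-1) = (f(1,0),f(0,1),f(1,1))
replace slot 3: 2·(3+(-3)) − (-1) = 1 → (3,-3,1)

3,-3,1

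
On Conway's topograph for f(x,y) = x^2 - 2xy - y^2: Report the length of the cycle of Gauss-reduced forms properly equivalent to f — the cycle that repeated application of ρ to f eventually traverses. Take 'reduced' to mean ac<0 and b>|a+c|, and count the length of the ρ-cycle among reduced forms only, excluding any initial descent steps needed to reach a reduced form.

D = 8, ⌊√D⌋ = 2
descent: ρ → (-1,2,1)  [lands on river]
river: ρ → (1,2,-1)
ρ-cycle length = 2 (tail of 1 descent step not counted)

2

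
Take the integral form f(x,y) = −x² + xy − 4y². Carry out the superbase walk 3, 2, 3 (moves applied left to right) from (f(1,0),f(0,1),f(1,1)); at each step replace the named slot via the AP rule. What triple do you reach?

start (-1,-4,-4) = (f(1,0),f(0,1),f(1,1))
replace slot 3: 2·((-1)+(-4)) − (-4) = -6 → (-1,-4,-6)
replace slot 2: 2·((-1)+(-6)) − (-4) = -10 → (-1,-10,-6)
replace slot 3: 2·((-1)+(-10)) − (-6) = -16 → (-1,-10,-16)

-1,-10,-16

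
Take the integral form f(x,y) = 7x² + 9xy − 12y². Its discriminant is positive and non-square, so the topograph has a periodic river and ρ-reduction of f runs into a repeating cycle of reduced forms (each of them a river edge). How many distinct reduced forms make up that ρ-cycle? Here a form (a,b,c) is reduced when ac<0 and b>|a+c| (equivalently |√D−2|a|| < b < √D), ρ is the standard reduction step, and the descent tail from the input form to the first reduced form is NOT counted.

D = 417, ⌊√D⌋ = 20
river: ρ → (-12,15,4)
river: ρ → (4,17,-8)
river: ρ → (-8,15,6)
river: ρ → (6,9,-14)
river: ρ → (-14,19,1)
river: ρ → (1,19,-14)
river: ρ → (-14,9,6)
river: ρ → (6,15,-8)
river: ρ → (-8,17,4)
river: ρ → (4,15,-12)
river: ρ → (-12,9,7)
river: ρ → (7,19,-2)
river: ρ → (-2,17,16)
river: ρ → (16,15,-3)
river: ρ → (-3,15,16)
river: ρ → (16,17,-2)
river: ρ → (-2,19,7)
river: ρ → (7,9,-12)
ρ-cycle length = 18 (tail of 0 descent steps not counted)

18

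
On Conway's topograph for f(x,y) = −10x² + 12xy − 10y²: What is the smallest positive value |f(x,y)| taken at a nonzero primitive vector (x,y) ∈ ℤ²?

translate: b→8 (≡-12 mod 20), so (10,-12,10)→(10,8,8)
flip: (10,8,8)→(8,-8,10)
translate: b→8 (≡-8 mod 16), so (8,-8,10)→(8,8,10)
reduced (well bottom): (8,8,10) with a≤c, −a<b≤a
well minimum |f| = |-8| = 8 (negative-definite)

8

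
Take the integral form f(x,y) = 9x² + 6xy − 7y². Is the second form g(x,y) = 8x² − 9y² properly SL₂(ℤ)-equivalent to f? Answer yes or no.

D₁ = 288, D₂ = 288
river cycle of f (length 6): (-7, 8, 8), (8, 8, -7), (-7, 6, 9), (9, 12, -4), (-4, 12, 9), (9, 6, -7)
river cycle of g (length 2): (8, 16, -1), (-1, 16, 8)
cycles differ ⇒ inequivalent

no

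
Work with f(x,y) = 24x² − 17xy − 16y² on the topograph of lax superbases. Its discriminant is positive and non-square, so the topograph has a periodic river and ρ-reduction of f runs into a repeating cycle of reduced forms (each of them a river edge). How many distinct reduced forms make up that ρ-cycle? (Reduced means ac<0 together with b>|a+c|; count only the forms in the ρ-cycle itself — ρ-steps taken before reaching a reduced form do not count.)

D = 1825, ⌊√D⌋ = 42
descent: ρ → (-16,17,24)  [lands on river]
river: ρ → (24,31,-9)
river: ρ → (-9,41,4)
river: ρ → (4,39,-19)
river: ρ → (-19,37,6)
river: ρ → (6,35,-25)
river: ρ → (-25,15,16)
river: ρ → (16,17,-24)
river: ρ → (-24,31,9)
river: ρ → (9,41,-4)
river: ρ → (-4,39,19)
river: ρ → (19,37,-6)
river: ρ → (-6,35,25)
river: ρ → (25,15,-16)
ρ-cycle length = 14 (tail of 1 descent step not counted)

14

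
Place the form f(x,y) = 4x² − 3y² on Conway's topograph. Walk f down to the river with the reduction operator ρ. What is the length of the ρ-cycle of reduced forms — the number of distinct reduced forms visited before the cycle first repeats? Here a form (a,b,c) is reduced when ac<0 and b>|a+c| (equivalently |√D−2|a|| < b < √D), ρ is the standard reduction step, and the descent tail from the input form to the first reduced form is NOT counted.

D = 48, ⌊√D⌋ = 6
descent: ρ → (-3,6,1)  [lands on river]
river: ρ → (1,6,-3)
ρ-cycle length = 2 (tail of 1 descent step not counted)

2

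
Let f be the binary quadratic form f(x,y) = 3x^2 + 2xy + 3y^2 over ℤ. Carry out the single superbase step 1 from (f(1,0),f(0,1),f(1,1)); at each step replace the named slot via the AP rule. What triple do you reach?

start (3,3,8) = (f(1,0),f(0,1),f(1,1))
replace slot 1: 2·(3+8) − 3 = 19 → (19,3,8)

19,3,8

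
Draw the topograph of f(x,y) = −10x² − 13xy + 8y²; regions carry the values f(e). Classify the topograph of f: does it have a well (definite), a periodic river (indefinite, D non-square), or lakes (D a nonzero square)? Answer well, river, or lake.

D = b²−4ac = (-13)² − 4·(-10)·8 = 489
D > 0 non-square ⇒ indefinite ⇒ periodic river

river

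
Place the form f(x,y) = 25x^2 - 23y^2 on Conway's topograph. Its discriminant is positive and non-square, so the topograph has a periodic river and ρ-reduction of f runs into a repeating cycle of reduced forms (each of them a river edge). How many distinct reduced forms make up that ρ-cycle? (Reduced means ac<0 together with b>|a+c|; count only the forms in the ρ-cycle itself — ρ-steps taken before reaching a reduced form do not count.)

D = 2300, ⌊√D⌋ = 47
descent: ρ → (-23,46,2)  [lands on river]
river: ρ → (2,46,-23)
ρ-cycle length = 2 (tail of 1 descent step not counted)

2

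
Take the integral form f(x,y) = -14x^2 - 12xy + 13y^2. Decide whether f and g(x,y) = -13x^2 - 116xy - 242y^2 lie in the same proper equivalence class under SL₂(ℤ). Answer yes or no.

D₁ = 872, D₂ = 872
river cycle of f (length 14): (13, 12, -14), (-14, 16, 11), (11, 28, -2), (-2, 28, 11), (11, 16, -14), (-14, 12, 13), (13, 14, -13), (-13, 12, 14), (14, 16, -11), (-11, 28, 2), … (4 more)
river cycle of g (length 14): (-13, 14, 13), (13, 12, -14), (-14, 16, 11), (11, 28, -2), (-2, 28, 11), (11, 16, -14), (-14, 12, 13), (13, 14, -13), (-13, 12, 14), (14, 16, -11), … (4 more)
cycles coincide ⇒ equivalent

yes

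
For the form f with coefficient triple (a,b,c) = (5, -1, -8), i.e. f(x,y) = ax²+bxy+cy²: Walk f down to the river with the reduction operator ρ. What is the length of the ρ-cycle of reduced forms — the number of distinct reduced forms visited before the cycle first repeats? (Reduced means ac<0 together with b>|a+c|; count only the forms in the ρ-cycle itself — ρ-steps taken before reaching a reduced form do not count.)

D = 161, ⌊√D⌋ = 12
descent: ρ → (-8,1,5)
descent: ρ → (5,9,-4)  [lands on river]
river: ρ → (-4,7,7)
river: ρ → (7,7,-4)
river: ρ → (-4,9,5)
river: ρ → (5,11,-2)
river: ρ → (-2,9,10)
river: ρ → (10,11,-1)
river: ρ → (-1,11,10)
river: ρ → (10,9,-2)
river: ρ → (-2,11,5)
ρ-cycle length = 10 (tail of 2 descent steps not counted)

10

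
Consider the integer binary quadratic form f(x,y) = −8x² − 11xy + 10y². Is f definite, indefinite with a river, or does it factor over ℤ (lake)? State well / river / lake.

D = b²−4ac = (-11)² − 4·(-8)·10 = 441
D = 21² is a perfect square ⇒ form factors over ℤ ⇒ lakes

lake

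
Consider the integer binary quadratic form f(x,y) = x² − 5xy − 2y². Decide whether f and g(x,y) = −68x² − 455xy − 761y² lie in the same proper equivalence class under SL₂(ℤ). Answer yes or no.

D₁ = 33, D₂ = 33
river cycle of f (length 4): (-2, 5, 1), (1, 5, -2), (-2, 3, 3), (3, 3, -2)
river cycle of g (length 4): (1, 5, -2), (-2, 3, 3), (3, 3, -2), (-2, 5, 1)
cycles coincide ⇒ equivalent

yes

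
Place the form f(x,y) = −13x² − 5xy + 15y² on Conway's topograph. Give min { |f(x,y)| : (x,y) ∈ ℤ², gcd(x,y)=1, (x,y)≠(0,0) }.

descent: ρ → (15,5,-13)  [lands on river]
river: ρ → (-13,21,7)
river: ρ → (7,21,-13)
river: ρ → (-13,5,15)
river: ρ → (15,25,-3)
river: ρ → (-3,23,23)
river: ρ → (23,23,-3)
river: ρ → (-3,25,15)
closes: descent 1, river 8
min |a| on river = 3

3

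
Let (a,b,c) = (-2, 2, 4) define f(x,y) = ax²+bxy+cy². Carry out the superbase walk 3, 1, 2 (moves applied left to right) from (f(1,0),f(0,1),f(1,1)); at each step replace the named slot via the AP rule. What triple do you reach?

start (-2,4,4) = (f(1,0),f(0,1),f(1,1))
replace slot 3: 2·((-2)+4) − 4 = 0 → (-2,4,0)
replace slot 1: 2·(4+0) − (-2) = 10 → (10,4,0)
replace slot 2: 2·(10+0) − 4 = 16 → (10,16,0)

10,16,0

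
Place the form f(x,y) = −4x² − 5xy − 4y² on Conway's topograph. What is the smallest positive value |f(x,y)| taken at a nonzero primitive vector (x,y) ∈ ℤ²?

translate: b→-3 (≡5 mod 8), so (4,5,4)→(4,-3,3)
flip: (4,-3,3)→(3,3,4)
reduced (well bottom): (3,3,4) with a≤c, −a<b≤a
well minimum |f| = |-3| = 3 (negative-definite)

3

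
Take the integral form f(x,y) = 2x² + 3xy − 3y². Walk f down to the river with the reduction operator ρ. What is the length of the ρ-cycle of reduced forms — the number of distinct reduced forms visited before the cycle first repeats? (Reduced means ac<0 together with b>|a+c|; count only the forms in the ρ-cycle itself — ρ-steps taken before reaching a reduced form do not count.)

D = 33, ⌊√D⌋ = 5
river: ρ → (-3,3,2)
river: ρ → (2,5,-1)
river: ρ → (-1,5,2)
river: ρ → (2,3,-3)
ρ-cycle length = 4 (tail of 0 descent steps not counted)

4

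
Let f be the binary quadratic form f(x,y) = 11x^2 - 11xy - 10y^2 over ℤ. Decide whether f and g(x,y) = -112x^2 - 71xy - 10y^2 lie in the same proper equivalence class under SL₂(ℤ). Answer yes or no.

D₁ = 561, D₂ = 561
river cycle of f (length 16): (-10, 11, 11), (11, 11, -10), (-10, 9, 12), (12, 15, -7), (-7, 13, 14), (14, 15, -6), (-6, 21, 5), (5, 19, -10), (-10, 21, 3), (3, 21, -10), … (6 more)
river cycle of g (length 16): (-10, 11, 11), (11, 11, -10), (-10, 9, 12), (12, 15, -7), (-7, 13, 14), (14, 15, -6), (-6, 21, 5), (5, 19, -10), (-10, 21, 3), (3, 21, -10), … (6 more)
cycles coincide ⇒ equivalent

yes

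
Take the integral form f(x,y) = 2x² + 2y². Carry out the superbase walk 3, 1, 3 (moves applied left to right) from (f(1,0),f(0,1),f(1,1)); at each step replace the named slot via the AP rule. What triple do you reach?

start (2,2,4) = (f(1,0),f(0,1),f(1,1))
replace slot 3: 2·(2+2) − 4 = 4 → (2,2,4)
replace slot 1: 2·(2+4) − 2 = 10 → (10,2,4)
replace slot 3: 2·(10+2) − 4 = 20 → (10,2,20)

10,2,20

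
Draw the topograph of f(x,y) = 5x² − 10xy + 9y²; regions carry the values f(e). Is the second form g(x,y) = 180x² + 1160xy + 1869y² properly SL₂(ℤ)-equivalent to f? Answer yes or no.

D₁ = -80, D₂ = -80
f: translate: b→0 (≡-10 mod 10), so (5,-10,9)→(5,0,4)
f: flip: (5,0,4)→(4,0,5)
f: reduced (well bottom): (4,0,5) with a≤c, −a<b≤a
g: translate: b→80 (≡1160 mod 360), so (180,1160,1869)→(180,80,9)
g: flip: (180,80,9)→(9,-80,180)
g: translate: b→-8 (≡-80 mod 18), so (9,-80,180)→(9,-8,4)
g: flip: (9,-8,4)→(4,8,9)
g: translate: b→0 (≡8 mod 8), so (4,8,9)→(4,0,5)
g: reduced (well bottom): (4,0,5) with a≤c, −a<b≤a
reduced forms (4, 0, 5) vs (4, 0, 5) ⇒ equivalent

yes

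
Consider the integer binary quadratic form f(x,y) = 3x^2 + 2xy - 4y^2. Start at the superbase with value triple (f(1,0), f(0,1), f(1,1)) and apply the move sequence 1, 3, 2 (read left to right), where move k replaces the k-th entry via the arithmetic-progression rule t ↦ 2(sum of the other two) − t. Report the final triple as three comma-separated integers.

start (3,-4,1) = (f(1,0),f(0,1),f(1,1))
replace slot 1: 2·((-4)+1) − 3 = -9 → (-9,-4,1)
replace slot 3: 2·((-9)+(-4)) − 1 = -27 → (-9,-4,-27)
replace slot 2: 2·((-9)+(-27)) − (-4) = -68 → (-9,-68,-27)

-9,-68,-27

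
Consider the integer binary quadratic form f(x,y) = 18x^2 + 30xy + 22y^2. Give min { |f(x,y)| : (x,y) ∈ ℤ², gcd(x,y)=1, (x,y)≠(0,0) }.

translate: b→-6 (≡30 mod 36), so (18,30,22)→(18,-6,10)
flip: (18,-6,10)→(10,6,18)
reduced (well bottom): (10,6,18) with a≤c, −a<b≤a
well minimum = a = 10

10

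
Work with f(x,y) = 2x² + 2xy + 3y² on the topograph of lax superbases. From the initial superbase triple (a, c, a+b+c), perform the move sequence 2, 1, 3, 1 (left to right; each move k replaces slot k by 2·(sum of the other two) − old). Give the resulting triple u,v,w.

start (2,3,7) = (f(1,0),f(0,1),f(1,1))
replace slot 2: 2·(2+7) − 3 = 15 → (2,15,7)
replace slot 1: 2·(15+7) − 2 = 42 → (42,15,7)
replace slot 3: 2·(42+15) − 7 = 107 → (42,15,107)
replace slot 1: 2·(15+107) − 42 = 202 → (202,15,107)

202,15,107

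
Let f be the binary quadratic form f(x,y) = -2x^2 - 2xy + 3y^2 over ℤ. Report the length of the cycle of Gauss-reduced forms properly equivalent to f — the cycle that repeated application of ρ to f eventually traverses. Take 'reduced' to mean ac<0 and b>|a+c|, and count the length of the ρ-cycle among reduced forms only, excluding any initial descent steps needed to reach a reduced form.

D = 28, ⌊√D⌋ = 5
descent: ρ → (3,2,-2)  [lands on river]
river: ρ → (-2,2,3)
river: ρ → (3,4,-1)
river: ρ → (-1,4,3)
ρ-cycle length = 4 (tail of 1 descent step not counted)

4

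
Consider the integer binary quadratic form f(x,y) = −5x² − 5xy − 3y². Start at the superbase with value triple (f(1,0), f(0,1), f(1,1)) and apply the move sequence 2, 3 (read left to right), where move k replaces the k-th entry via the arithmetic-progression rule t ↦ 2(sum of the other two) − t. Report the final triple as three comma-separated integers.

start (-5,-3,-13) = (f(1,0),f(0,1),f(1,1))
replace slot 2: 2·((-5)+(-13)) − (-3) = -33 → (-5,-33,-13)
replace slot 3: 2·((-5)+(-33)) − (-13) = -63 → (-5,-33,-63)

-5,-33,-63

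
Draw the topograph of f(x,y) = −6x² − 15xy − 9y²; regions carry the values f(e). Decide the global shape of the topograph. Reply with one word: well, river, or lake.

D = b²−4ac = (-15)² − 4·(-6)·(-9) = 9
D = 3² is a perfect square ⇒ form factors over ℤ ⇒ lakes

lake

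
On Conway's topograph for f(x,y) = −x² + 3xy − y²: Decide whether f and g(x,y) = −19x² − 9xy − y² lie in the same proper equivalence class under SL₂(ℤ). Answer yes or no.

D₁ = 5, D₂ = 5
river cycle of f (length 2): (-1, 1, 1), (1, 1, -1)
river cycle of g (length 2): (-1, 1, 1), (1, 1, -1)
cycles coincide ⇒ equivalent

yes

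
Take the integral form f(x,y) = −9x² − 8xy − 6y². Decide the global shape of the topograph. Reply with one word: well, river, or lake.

D = b²−4ac = (-8)² − 4·(-9)·(-6) = -152
D < 0 ⇒ definite ⇒ every region one sign ⇒ single well

well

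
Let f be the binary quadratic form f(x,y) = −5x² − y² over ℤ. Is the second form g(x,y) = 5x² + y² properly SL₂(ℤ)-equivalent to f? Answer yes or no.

D₁ = -20, D₂ = -20
f is negative-definite; reduce −f:
−f: flip: (5,0,1)→(1,0,5)
−f: reduced (well bottom): (1,0,5) with a≤c, −a<b≤a
flip sign back: reduced form of f is (-1,0,-5)
g: flip: (5,0,1)→(1,0,5)
g: reduced (well bottom): (1,0,5) with a≤c, −a<b≤a
reduced forms (-1, 0, -5) vs (1, 0, 5) ⇒ inequivalent

no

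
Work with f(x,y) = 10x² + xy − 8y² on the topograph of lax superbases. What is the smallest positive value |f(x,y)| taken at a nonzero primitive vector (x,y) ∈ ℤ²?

descent: ρ → (-8,15,3)  [lands on river]
river: ρ → (3,15,-8)
river: ρ → (-8,17,1)
river: ρ → (1,17,-8)
closes: descent 1, river 4
min |a| on river = 1

1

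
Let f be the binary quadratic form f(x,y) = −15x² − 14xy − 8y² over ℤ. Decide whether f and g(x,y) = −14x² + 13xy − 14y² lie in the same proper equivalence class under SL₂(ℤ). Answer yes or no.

D₁ = -284, D₂ = -615
discriminants differ ⇒ not SL₂(ℤ)-equivalent

no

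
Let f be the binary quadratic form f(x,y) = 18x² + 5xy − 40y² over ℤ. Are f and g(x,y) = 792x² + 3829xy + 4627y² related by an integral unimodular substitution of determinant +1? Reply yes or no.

D₁ = 2905, D₂ = 2905
river cycle of f (length 38): (18, 41, -17), (-17, 27, 32), (32, 37, -12), (-12, 35, 35), (35, 35, -12), (-12, 37, 32), (32, 27, -17), (-17, 41, 18), (18, 31, -27), (-27, 23, 22), … (28 more)
river cycle of g (length 38): (18, 41, -17), (-17, 27, 32), (32, 37, -12), (-12, 35, 35), (35, 35, -12), (-12, 37, 32), (32, 27, -17), (-17, 41, 18), (18, 31, -27), (-27, 23, 22), … (28 more)
cycles coincide ⇒ equivalent

yes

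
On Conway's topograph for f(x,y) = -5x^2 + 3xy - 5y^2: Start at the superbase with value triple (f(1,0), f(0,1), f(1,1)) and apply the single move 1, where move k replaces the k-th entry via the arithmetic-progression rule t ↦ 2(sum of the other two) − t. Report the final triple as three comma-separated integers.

start (-5,-5,-7) = (f(1,0),f(0,1),f(1,1))
replace slot 1: 2·((-5)+(-7)) − (-5) = -19 → (-19,-5,-7)

-19,-5,-7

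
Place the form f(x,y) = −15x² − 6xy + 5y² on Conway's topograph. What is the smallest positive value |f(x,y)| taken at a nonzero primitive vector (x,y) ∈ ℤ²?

descent: ρ → (5,16,-4)  [lands on river]
river: ρ → (-4,16,5)
river: ρ → (5,14,-7)
river: ρ → (-7,14,5)
closes: descent 1, river 4
min |a| on river = 4

4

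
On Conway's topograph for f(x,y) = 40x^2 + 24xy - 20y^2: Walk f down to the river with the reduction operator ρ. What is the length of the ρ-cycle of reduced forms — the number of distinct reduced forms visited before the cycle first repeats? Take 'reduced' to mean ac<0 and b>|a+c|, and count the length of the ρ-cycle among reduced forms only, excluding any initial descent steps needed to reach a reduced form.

D = 3776, ⌊√D⌋ = 61
river: ρ → (-20,56,8)
river: ρ → (8,56,-20)
river: ρ → (-20,24,40)
river: ρ → (40,56,-4)
river: ρ → (-4,56,40)
river: ρ → (40,24,-20)
ρ-cycle length = 6 (tail of 0 descent steps not counted)

6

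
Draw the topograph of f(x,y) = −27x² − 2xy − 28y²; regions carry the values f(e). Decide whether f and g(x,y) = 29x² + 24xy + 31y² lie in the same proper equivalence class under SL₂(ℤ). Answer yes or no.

D₁ = -3020, D₂ = -3020
f is negative-definite; reduce −f:
−f: reduced (well bottom): (27,2,28) with a≤c, −a<b≤a
flip sign back: reduced form of f is (-27,-2,-28)
g: reduced (well bottom): (29,24,31) with a≤c, −a<b≤a
reduced forms (-27, -2, -28) vs (29, 24, 31) ⇒ inequivalent

no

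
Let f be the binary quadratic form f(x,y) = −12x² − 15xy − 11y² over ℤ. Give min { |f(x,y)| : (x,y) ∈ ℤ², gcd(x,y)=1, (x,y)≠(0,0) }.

translate: b→-9 (≡15 mod 24), so (12,15,11)→(12,-9,8)
flip: (12,-9,8)→(8,9,12)
translate: b→-7 (≡9 mod 16), so (8,9,12)→(8,-7,11)
reduced (well bottom): (8,-7,11) with a≤c, −a<b≤a
well minimum |f| = |-8| = 8 (negative-definite)

8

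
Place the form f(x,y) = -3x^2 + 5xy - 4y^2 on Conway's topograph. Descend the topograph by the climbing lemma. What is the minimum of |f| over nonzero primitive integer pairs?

translate: b→1 (≡-5 mod 6), so (3,-5,4)→(3,1,2)
flip: (3,1,2)→(2,-1,3)
reduced (well bottom): (2,-1,3) with a≤c, −a<b≤a
well minimum |f| = |-2| = 2 (negative-definite)

2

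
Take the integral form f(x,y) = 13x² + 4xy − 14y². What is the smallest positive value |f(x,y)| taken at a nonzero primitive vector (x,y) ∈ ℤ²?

river: ρ → (-14,24,3)
river: ρ → (3,24,-14)
river: ρ → (-14,4,13)
river: ρ → (13,22,-5)
river: ρ → (-5,18,21)
river: ρ → (21,24,-2)
river: ρ → (-2,24,21)
river: ρ → (21,18,-5)
river: ρ → (-5,22,13)
river: ρ → (13,4,-14)
closes: descent 0, river 10
min |a| on river = 2

2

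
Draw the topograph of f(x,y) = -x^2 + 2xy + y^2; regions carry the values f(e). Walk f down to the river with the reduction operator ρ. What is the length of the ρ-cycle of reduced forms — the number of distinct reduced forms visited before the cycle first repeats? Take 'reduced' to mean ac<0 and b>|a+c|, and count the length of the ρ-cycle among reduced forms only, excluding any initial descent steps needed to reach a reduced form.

D = 8, ⌊√D⌋ = 2
river: ρ → (1,2,-1)
river: ρ → (-1,2,1)
ρ-cycle length = 2 (tail of 0 descent steps not counted)

2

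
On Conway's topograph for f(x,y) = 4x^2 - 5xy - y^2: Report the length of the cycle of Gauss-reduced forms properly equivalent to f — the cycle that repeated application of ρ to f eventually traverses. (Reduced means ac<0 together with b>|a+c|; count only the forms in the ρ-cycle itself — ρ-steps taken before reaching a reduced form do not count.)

D = 41, ⌊√D⌋ = 6
descent: ρ → (-1,5,4)  [lands on river]
river: ρ → (4,3,-2)
river: ρ → (-2,5,2)
river: ρ → (2,3,-4)
river: ρ → (-4,5,1)
river: ρ → (1,5,-4)
river: ρ → (-4,3,2)
river: ρ → (2,5,-2)
river: ρ → (-2,3,4)
river: ρ → (4,5,-1)
ρ-cycle length = 10 (tail of 1 descent step not counted)

10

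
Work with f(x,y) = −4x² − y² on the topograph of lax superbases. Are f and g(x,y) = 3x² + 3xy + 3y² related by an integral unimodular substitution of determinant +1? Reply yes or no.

D₁ = -16, D₂ = -27
discriminants differ ⇒ not SL₂(ℤ)-equivalent

no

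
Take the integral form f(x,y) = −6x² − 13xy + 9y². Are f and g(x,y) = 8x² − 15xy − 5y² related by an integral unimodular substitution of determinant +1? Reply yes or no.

D₁ = 385, D₂ = 385
river cycle of f (length 12): (9, 13, -6), (-6, 11, 11), (11, 11, -6), (-6, 13, 9), (9, 5, -10), (-10, 15, 4), (4, 17, -6), (-6, 19, 1), (1, 19, -6), (-6, 17, 4), … (2 more)
river cycle of g (length 10): (-5, 15, 8), (8, 17, -3), (-3, 19, 2), (2, 17, -12), (-12, 7, 7), (7, 7, -12), (-12, 17, 2), (2, 19, -3), (-3, 17, 8), (8, 15, -5)
cycles differ ⇒ inequivalent

no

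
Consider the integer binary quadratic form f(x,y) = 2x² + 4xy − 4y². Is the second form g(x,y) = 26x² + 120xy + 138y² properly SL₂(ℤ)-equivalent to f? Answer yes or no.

D₁ = 48, D₂ = 48
river cycle of f (length 2): (-4, 4, 2), (2, 4, -4)
river cycle of g (length 2): (2, 4, -4), (-4, 4, 2)
cycles coincide ⇒ equivalent

yes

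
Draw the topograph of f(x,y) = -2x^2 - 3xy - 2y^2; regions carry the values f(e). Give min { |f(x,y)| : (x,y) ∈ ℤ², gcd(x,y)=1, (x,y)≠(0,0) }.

translate: b→-1 (≡3 mod 4), so (2,3,2)→(2,-1,1)
flip: (2,-1,1)→(1,1,2)
reduced (well bottom): (1,1,2) with a≤c, −a<b≤a
well minimum |f| = |-1| = 1 (negative-definite)

1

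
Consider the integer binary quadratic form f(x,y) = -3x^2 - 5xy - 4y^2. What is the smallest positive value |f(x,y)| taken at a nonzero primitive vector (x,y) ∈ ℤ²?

translate: b→-1 (≡5 mod 6), so (3,5,4)→(3,-1,2)
flip: (3,-1,2)→(2,1,3)
reduced (well bottom): (2,1,3) with a≤c, −a<b≤a
well minimum |f| = |-2| = 2 (negative-definite)

2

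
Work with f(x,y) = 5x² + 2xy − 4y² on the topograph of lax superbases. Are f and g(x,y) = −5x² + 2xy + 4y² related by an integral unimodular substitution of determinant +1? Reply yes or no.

D₁ = 84, D₂ = 84
river cycle of f (length 6): (-4, 6, 3), (3, 6, -4), (-4, 2, 5), (5, 8, -1), (-1, 8, 5), (5, 2, -4)
river cycle of g (length 6): (4, 6, -3), (-3, 6, 4), (4, 2, -5), (-5, 8, 1), (1, 8, -5), (-5, 2, 4)
cycles differ ⇒ inequivalent

no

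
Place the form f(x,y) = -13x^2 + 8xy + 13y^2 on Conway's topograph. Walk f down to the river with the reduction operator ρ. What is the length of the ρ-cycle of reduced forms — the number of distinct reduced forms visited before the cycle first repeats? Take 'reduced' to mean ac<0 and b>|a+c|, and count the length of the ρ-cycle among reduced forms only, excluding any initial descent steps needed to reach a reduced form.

D = 740, ⌊√D⌋ = 27
river: ρ → (13,18,-8)
river: ρ → (-8,14,17)
river: ρ → (17,20,-5)
river: ρ → (-5,20,17)
river: ρ → (17,14,-8)
river: ρ → (-8,18,13)
river: ρ → (13,8,-13)
river: ρ → (-13,18,8)
river: ρ → (8,14,-17)
river: ρ → (-17,20,5)
river: ρ → (5,20,-17)
river: ρ → (-17,14,8)
river: ρ → (8,18,-13)
river: ρ → (-13,8,13)
ρ-cycle length = 14 (tail of 0 descent steps not counted)

14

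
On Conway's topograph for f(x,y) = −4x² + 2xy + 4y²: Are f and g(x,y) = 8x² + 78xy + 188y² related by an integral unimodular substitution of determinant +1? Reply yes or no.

D₁ = 68, D₂ = 68
river cycle of f (length 6): (4, 6, -2), (-2, 6, 4), (4, 2, -4), (-4, 6, 2), (2, 6, -4), (-4, 2, 4)
river cycle of g (length 6): (-2, 6, 4), (4, 2, -4), (-4, 6, 2), (2, 6, -4), (-4, 2, 4), (4, 6, -2)
cycles coincide ⇒ equivalent

yes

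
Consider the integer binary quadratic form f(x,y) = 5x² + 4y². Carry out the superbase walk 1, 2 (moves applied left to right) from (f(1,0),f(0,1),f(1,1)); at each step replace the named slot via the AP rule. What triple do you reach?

start (5,4,9) = (f(1,0),f(0,1),f(1,1))
replace slot 1: 2·(4+9) − 5 = 21 → (21,4,9)
replace slot 2: 2·(21+9) − 4 = 56 → (21,56,9)

21,56,9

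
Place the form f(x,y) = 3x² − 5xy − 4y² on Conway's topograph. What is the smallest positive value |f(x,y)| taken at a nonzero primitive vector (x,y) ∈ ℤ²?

descent: ρ → (-4,5,3)  [lands on river]
river: ρ → (3,7,-2)
river: ρ → (-2,5,6)
river: ρ → (6,7,-1)
river: ρ → (-1,7,6)
river: ρ → (6,5,-2)
river: ρ → (-2,7,3)
river: ρ → (3,5,-4)
river: ρ → (-4,3,4)
river: ρ → (4,5,-3)
river: ρ → (-3,7,2)
river: ρ → (2,5,-6)
river: ρ → (-6,7,1)
river: ρ → (1,7,-6)
river: ρ → (-6,5,2)
river: ρ → (2,7,-3)
river: ρ → (-3,5,4)
river: ρ → (4,3,-4)
closes: descent 1, river 18
min |a| on river = 1

1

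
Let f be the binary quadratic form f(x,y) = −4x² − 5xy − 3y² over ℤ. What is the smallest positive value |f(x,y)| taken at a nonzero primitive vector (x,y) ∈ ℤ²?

translate: b→-3 (≡5 mod 8), so (4,5,3)→(4,-3,2)
flip: (4,-3,2)→(2,3,4)
translate: b→-1 (≡3 mod 4), so (2,3,4)→(2,-1,3)
reduced (well bottom): (2,-1,3) with a≤c, −a<b≤a
well minimum |f| = |-2| = 2 (negative-definite)

2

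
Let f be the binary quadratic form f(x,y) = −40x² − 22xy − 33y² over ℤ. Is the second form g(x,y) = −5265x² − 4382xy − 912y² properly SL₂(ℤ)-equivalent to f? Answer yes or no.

D₁ = -4796, D₂ = -4796
f is negative-definite; reduce −f:
−f: flip: (40,22,33)→(33,-22,40)
−f: reduced (well bottom): (33,-22,40) with a≤c, −a<b≤a
flip sign back: reduced form of f is (-33,22,-40)
g is negative-definite; reduce −g:
−g: flip: (5265,4382,912)→(912,-4382,5265)
−g: translate: b→-734 (≡-4382 mod 1824), so (912,-4382,5265)→(912,-734,149)
−g: flip: (912,-734,149)→(149,734,912)
−g: translate: b→138 (≡734 mod 298), so (149,734,912)→(149,138,40)
−g: flip: (149,138,40)→(40,-138,149)
−g: translate: b→22 (≡-138 mod 80), so (40,-138,149)→(40,22,33)
−g: flip: (40,22,33)→(33,-22,40)
−g: reduced (well bottom): (33,-22,40) with a≤c, −a<b≤a
flip sign back: reduced form of g is (-33,22,-40)
reduced forms (-33, 22, -40) vs (-33, 22, -40) ⇒ equivalent

yes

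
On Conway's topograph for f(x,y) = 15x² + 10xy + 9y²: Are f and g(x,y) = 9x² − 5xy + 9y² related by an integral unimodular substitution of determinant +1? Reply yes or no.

D₁ = -440, D₂ = -299
discriminants differ ⇒ not SL₂(ℤ)-equivalent

no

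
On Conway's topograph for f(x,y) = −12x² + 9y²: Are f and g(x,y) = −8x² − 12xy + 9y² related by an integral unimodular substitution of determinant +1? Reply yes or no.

D₁ = 432, D₂ = 432
river cycle of f (length 2): (9, 18, -3), (-3, 18, 9)
river cycle of g (length 8): (9, 12, -8), (-8, 20, 1), (1, 20, -8), (-8, 12, 9), (9, 6, -11), (-11, 16, 4), (4, 16, -11), (-11, 6, 9)
cycles differ ⇒ inequivalent

no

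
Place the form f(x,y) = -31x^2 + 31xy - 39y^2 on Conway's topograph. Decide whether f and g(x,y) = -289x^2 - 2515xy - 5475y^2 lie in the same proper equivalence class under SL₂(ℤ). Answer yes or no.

D₁ = -3875, D₂ = -3875
f is negative-definite; reduce −f:
−f: translate: b→31 (≡-31 mod 62), so (31,-31,39)→(31,31,39)
−f: reduced (well bottom): (31,31,39) with a≤c, −a<b≤a
flip sign back: reduced form of f is (-31,-31,-39)
g is negative-definite; reduce −g:
−g: translate: b→203 (≡2515 mod 578), so (289,2515,5475)→(289,203,39)
−g: flip: (289,203,39)→(39,-203,289)
−g: translate: b→31 (≡-203 mod 78), so (39,-203,289)→(39,31,31)
−g: flip: (39,31,31)→(31,-31,39)
−g: translate: b→31 (≡-31 mod 62), so (31,-31,39)→(31,31,39)
−g: reduced (well bottom): (31,31,39) with a≤c, −a<b≤a
flip sign back: reduced form of g is (-31,-31,-39)
reduced forms (-31, -31, -39) vs (-31, -31, -39) ⇒ equivalent

yes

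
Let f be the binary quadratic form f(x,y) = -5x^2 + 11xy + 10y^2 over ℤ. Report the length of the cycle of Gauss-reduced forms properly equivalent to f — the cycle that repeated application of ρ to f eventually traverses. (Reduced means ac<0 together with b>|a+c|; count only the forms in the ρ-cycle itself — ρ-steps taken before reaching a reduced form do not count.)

D = 321, ⌊√D⌋ = 17
river: ρ → (10,9,-6)
river: ρ → (-6,15,4)
river: ρ → (4,17,-2)
river: ρ → (-2,15,12)
river: ρ → (12,9,-5)
river: ρ → (-5,11,10)
ρ-cycle length = 6 (tail of 0 descent steps not counted)

6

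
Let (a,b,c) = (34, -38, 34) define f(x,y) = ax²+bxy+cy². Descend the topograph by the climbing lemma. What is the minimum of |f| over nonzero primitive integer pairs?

translate: b→30 (≡-38 mod 68), so (34,-38,34)→(34,30,30)
flip: (34,30,30)→(30,-30,34)
translate: b→30 (≡-30 mod 60), so (30,-30,34)→(30,30,34)
reduced (well bottom): (30,30,34) with a≤c, −a<b≤a
well minimum = a = 30

30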